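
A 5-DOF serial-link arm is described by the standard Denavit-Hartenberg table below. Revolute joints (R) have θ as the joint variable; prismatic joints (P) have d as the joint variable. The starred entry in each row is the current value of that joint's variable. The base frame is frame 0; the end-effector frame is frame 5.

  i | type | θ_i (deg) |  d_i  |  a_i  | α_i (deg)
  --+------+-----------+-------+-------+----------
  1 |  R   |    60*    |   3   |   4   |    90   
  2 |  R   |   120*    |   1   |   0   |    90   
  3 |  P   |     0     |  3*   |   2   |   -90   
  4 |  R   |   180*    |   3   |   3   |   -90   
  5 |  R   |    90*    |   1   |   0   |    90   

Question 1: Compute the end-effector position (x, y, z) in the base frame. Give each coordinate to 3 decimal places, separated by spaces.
after link 1: o_1 = (2.0000, 3.4641, 3.0000)
after link 2: o_2 = (2.8660, 2.9641, 3.0000)
after link 3: o_3 = (3.6651, 4.3481, 6.2321)
after link 4: o_4 = (7.0131, 4.1471, 3.6340)
after link 5: o_5 = (7.4462, 4.8971, 4.1340)

7.446 4.897 4.134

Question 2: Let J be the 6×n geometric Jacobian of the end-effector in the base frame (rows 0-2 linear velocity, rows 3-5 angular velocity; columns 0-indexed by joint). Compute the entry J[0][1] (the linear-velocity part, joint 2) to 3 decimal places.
-0.567

axis z_1 = (0.8660,-0.5000,0.0000); lever o_n−o_1 = (5.4462,1.4330,1.1340)
cross product → J_v[:, 1] = (-0.5670,-0.9821,3.9641)
J_ω[:, 1] = z_1
entry J[0][1] = -0.5670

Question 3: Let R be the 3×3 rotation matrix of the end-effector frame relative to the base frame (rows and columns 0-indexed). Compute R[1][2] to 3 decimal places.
0.433

End-effector z-axis (col 2 of R) = (0.2500,0.4330,-0.8660)
R[1][2] = 0.4330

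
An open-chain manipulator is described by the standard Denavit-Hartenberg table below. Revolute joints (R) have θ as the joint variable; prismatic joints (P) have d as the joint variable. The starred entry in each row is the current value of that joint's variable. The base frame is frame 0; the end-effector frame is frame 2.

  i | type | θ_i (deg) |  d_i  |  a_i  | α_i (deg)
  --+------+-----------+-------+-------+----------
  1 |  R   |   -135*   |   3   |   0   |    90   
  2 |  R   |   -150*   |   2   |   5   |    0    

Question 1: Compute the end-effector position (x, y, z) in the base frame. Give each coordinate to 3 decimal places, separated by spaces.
after link 1: o_1 = (0.0000, 0.0000, 3.0000)
after link 2: o_2 = (1.6476, 4.4761, 0.5000)

1.648 4.476 0.500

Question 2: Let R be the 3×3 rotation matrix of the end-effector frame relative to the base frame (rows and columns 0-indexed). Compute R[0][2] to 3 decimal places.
-0.707

End-effector z-axis (col 2 of R) = (-0.7071,0.7071,0.0000)
R[0][2] = -0.7071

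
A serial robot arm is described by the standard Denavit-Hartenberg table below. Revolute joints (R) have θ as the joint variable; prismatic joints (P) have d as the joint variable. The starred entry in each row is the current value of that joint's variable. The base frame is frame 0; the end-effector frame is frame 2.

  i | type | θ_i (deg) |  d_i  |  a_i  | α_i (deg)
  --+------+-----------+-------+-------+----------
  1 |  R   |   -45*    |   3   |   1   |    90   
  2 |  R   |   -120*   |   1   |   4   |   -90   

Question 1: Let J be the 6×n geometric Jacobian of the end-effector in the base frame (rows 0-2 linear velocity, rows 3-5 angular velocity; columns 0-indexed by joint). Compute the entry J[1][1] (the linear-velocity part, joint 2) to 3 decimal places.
axis z_1 = (-0.7071,-0.7071,0.0000); lever o_n−o_1 = (-2.1213,0.7071,-3.4641)
cross product → J_v[:, 1] = (2.4495,-2.4495,-2.0000)
J_ω[:, 1] = z_1
entry J[1][1] = -2.4495

-2.449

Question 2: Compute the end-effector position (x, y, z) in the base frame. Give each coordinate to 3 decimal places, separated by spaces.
-1.414 -0.000 -0.464

after link 1: o_1 = (0.7071, -0.7071, 3.0000)
after link 2: o_2 = (-1.4142, -0.0000, -0.4641)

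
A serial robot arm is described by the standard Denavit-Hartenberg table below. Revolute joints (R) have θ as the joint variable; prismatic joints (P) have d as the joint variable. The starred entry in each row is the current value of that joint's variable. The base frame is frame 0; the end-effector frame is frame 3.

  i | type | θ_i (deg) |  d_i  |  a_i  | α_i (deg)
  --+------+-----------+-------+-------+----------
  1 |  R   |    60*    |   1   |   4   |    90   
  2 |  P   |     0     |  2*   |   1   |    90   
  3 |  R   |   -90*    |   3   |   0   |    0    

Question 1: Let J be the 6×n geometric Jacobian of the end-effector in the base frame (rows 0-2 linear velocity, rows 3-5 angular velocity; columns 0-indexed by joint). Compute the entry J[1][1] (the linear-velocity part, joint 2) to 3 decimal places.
prismatic axis z_1 = (0.8660,-0.5000,0.0000)
J_v[:, 1] = z_1; J_ω[:, 1] = (0,0,0)
entry J[1][1] = -0.5000

-0.500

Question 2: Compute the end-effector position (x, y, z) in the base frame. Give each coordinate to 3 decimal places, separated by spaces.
4.232 3.330 -2.000

after link 1: o_1 = (2.0000, 3.4641, 1.0000)
after link 2: o_2 = (4.2321, 3.3301, 1.0000)
after link 3: o_3 = (4.2321, 3.3301, -2.0000)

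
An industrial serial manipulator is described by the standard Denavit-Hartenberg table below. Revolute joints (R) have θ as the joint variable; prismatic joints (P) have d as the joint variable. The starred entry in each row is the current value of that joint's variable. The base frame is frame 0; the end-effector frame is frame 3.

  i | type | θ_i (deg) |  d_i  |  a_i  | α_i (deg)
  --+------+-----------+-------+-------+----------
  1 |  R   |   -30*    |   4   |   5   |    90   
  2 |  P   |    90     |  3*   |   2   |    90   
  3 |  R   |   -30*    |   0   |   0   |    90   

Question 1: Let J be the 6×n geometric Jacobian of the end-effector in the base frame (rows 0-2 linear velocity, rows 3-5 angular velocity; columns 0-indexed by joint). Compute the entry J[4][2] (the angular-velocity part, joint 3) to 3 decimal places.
-0.500

axis z_2 = (0.8660,-0.5000,-0.0000); lever o_n−o_2 = (0.0000,0.0000,0.0000)
cross product → J_v[:, 2] = (0.0000,-0.0000,0.0000)
J_ω[:, 2] = z_2
entry J[4][2] = -0.5000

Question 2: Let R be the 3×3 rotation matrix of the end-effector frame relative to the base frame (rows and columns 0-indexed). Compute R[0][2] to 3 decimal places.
0.433

End-effector z-axis (col 2 of R) = (0.4330,0.7500,-0.5000)
R[0][2] = 0.4330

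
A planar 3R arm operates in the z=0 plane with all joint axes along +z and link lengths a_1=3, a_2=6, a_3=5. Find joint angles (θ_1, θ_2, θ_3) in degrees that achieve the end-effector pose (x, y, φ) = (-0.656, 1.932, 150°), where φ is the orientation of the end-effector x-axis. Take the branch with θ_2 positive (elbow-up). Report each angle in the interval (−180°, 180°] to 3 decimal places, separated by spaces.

-135.000 150.004 134.996

wrist centre = target − a_3·(cos φ, sin φ) = (3.6741, -0.5680)
cos θ_2 = (13.8218−3²−6²)/(2·3·6) = -0.8661; θ_2 = 150.0040° (elbow-up)
β = atan2(-0.5680,3.6741) = -8.7880°; ψ = atan2(2.9996,-2.1964) = 126.2119°
θ_1 = β − ψ = -135.0000°
θ_3 = φ − θ_1 − θ_2 = 134.9960° (wrapped to (-180°,180°])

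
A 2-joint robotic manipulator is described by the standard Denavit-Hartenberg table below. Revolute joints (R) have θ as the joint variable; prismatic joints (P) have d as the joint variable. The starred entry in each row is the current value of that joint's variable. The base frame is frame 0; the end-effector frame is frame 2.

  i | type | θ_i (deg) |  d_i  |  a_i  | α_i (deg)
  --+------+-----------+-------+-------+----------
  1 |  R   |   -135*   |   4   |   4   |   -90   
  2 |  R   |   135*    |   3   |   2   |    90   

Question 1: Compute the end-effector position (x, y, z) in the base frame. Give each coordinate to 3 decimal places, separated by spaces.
0.293 -3.950 2.586

after link 1: o_1 = (-2.8284, -2.8284, 4.0000)
after link 2: o_2 = (0.2929, -3.9497, 2.5858)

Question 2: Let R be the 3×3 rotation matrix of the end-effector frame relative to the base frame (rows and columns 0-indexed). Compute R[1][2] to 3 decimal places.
End-effector z-axis (col 2 of R) = (-0.5000,-0.5000,-0.7071)
R[1][2] = -0.5000

-0.500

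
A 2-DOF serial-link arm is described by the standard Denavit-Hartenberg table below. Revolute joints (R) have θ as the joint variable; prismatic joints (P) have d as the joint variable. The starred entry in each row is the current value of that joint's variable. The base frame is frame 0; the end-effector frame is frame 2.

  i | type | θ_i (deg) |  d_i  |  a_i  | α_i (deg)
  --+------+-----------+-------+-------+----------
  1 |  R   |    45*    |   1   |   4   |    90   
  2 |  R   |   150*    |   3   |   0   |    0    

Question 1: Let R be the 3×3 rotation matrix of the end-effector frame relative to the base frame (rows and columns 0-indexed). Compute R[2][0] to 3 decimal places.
0.500

End-effector x-axis (col 0 of R) = (-0.6124,-0.6124,0.5000)
R[2][0] = 0.5000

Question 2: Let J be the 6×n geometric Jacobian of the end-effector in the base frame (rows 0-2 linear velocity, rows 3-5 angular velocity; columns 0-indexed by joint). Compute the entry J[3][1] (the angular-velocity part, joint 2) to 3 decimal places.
axis z_1 = (0.7071,-0.7071,0.0000); lever o_n−o_1 = (2.1213,-2.1213,0.0000)
cross product → J_v[:, 1] = (-0.0000,-0.0000,0.0000)
J_ω[:, 1] = z_1
entry J[3][1] = 0.7071

0.707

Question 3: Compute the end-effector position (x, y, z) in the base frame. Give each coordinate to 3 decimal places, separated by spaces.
4.950 0.707 1.000

after link 1: o_1 = (2.8284, 2.8284, 1.0000)
after link 2: o_2 = (4.9497, 0.7071, 1.0000)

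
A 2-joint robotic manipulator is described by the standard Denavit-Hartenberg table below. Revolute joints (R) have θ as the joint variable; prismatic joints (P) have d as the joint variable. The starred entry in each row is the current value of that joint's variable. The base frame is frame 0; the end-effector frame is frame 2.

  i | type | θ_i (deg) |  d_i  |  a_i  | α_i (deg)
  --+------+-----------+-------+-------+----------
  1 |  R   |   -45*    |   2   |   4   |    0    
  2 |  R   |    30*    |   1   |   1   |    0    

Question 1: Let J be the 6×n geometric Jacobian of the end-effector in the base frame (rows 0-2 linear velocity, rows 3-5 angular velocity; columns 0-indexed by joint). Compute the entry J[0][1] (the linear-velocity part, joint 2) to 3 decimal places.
0.259

axis z_1 = (0.0000,0.0000,1.0000); lever o_n−o_1 = (0.9659,-0.2588,1.0000)
cross product → J_v[:, 1] = (0.2588,0.9659,-0.0000)
J_ω[:, 1] = z_1
entry J[0][1] = 0.2588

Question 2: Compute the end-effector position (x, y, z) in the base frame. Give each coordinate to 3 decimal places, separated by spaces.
after link 1: o_1 = (2.8284, -2.8284, 2.0000)
after link 2: o_2 = (3.7944, -3.0872, 3.0000)

3.794 -3.087 3.000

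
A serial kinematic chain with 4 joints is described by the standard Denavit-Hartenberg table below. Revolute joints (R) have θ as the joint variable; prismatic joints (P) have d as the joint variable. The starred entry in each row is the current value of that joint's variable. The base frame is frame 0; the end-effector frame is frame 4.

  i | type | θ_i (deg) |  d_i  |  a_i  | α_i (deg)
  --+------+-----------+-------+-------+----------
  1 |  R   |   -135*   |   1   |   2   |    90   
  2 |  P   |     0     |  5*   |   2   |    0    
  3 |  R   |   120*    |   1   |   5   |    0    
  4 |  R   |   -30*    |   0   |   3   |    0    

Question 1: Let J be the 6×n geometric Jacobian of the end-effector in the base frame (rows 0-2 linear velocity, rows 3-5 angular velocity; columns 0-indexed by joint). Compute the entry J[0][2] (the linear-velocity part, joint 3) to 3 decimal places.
axis z_2 = (-0.7071,0.7071,0.0000); lever o_n−o_2 = (1.0607,2.4749,7.3301)
cross product → J_v[:, 2] = (5.1832,5.1832,-2.5000)
J_ω[:, 2] = z_2
entry J[0][2] = 5.1832

5.183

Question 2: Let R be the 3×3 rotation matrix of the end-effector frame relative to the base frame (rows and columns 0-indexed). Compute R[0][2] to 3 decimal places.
-0.707

End-effector z-axis (col 2 of R) = (-0.7071,0.7071,0.0000)
R[0][2] = -0.7071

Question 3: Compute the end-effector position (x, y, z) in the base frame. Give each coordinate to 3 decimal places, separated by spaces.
-5.303 3.182 8.330

after link 1: o_1 = (-1.4142, -1.4142, 1.0000)
after link 2: o_2 = (-6.3640, 0.7071, 1.0000)
after link 3: o_3 = (-5.3033, 3.1820, 5.3301)
after link 4: o_4 = (-5.3033, 3.1820, 8.3301)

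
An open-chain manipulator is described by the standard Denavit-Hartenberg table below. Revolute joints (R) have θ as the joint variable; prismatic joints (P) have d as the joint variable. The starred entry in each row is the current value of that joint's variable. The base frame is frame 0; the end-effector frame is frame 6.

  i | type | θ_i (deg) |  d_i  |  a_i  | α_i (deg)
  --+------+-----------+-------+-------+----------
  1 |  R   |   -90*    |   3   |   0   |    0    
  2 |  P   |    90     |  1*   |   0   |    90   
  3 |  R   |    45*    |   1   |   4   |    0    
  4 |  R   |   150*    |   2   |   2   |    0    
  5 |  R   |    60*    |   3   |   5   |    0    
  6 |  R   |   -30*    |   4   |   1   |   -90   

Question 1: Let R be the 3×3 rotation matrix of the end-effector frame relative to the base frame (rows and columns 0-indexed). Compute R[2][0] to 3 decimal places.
End-effector x-axis (col 0 of R) = (-0.7071,-0.0000,-0.7071)
R[2][0] = -0.7071

-0.707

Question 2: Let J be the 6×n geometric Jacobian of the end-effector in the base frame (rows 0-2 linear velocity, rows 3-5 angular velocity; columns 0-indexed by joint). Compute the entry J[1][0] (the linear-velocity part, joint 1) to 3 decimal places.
-1.105

axis z_0 = ẑ; lever o_n−o_0 = (-1.1046,-10.0000,0.7741)
cross product → J_v[:, 0] = (10.0000,-1.1046,0.0000)
J_ω[:, 0] = z_0
entry J[1][0] = -1.1046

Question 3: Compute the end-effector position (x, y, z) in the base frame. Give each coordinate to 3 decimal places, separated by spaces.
-1.105 -10.000 0.774

after link 1: o_1 = (0.0000, 0.0000, 3.0000)
after link 2: o_2 = (0.0000, 0.0000, 4.0000)
after link 3: o_3 = (2.8284, -1.0000, 6.8284)
after link 4: o_4 = (0.8966, -3.0000, 6.3108)
after link 5: o_5 = (-0.3975, -6.0000, 1.4812)
after link 6: o_6 = (-1.1046, -10.0000, 0.7741)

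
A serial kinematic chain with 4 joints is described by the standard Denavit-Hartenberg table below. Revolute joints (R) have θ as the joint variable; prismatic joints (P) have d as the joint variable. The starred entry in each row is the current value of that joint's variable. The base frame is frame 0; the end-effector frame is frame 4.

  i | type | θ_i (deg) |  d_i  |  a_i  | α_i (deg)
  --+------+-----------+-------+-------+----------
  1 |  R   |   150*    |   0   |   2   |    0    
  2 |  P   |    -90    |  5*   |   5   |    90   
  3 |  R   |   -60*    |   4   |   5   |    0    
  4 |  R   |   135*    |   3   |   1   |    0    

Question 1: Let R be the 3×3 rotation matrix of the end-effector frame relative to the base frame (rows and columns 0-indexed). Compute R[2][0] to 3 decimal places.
End-effector x-axis (col 0 of R) = (0.1294,0.2241,0.9659)
R[2][0] = 0.9659

0.966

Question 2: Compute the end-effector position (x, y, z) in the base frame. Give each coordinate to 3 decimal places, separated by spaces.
after link 1: o_1 = (-1.7321, 1.0000, 0.0000)
after link 2: o_2 = (0.7679, 5.3301, 5.0000)
after link 3: o_3 = (5.4821, 5.4952, 0.6699)
after link 4: o_4 = (8.2095, 4.2193, 1.6358)

8.210 4.219 1.636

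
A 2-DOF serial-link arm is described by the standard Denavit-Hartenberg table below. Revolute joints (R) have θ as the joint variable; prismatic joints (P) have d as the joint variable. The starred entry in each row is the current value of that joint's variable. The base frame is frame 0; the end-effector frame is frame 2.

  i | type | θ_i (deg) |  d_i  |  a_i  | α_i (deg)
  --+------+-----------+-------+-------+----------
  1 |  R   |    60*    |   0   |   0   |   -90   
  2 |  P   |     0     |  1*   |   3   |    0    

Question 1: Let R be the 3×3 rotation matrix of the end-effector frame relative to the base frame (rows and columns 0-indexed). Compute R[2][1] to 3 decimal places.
-1.000

End-effector y-axis (col 1 of R) = (-0.0000,0.0000,-1.0000)
R[2][1] = -1.0000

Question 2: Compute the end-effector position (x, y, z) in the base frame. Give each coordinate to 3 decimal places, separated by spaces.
0.634 3.098 0.000

after link 1: o_1 = (0.0000, 0.0000, 0.0000)
after link 2: o_2 = (0.6340, 3.0981, 0.0000)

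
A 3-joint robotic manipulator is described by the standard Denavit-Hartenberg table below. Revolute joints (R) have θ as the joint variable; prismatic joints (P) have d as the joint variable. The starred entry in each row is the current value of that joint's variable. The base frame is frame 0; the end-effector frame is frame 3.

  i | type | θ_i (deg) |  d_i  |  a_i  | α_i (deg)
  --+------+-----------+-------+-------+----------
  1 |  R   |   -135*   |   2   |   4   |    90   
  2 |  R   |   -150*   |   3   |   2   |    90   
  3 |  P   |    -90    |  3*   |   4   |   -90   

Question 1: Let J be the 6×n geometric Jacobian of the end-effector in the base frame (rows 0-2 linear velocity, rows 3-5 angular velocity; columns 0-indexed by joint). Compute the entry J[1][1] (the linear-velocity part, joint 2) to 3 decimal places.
axis z_1 = (-0.7071,0.7071,0.0000); lever o_n−o_1 = (2.9925,1.5783,1.5981)
cross product → J_v[:, 1] = (1.1300,1.1300,-3.2321)
J_ω[:, 1] = z_1
entry J[1][1] = 1.1300

1.130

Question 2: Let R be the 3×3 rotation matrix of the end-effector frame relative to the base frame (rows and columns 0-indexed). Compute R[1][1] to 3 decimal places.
End-effector y-axis (col 1 of R) = (-0.3536,-0.3536,-0.8660)
R[1][1] = -0.3536

-0.354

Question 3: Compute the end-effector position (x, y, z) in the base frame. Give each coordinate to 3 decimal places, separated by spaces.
after link 1: o_1 = (-2.8284, -2.8284, 2.0000)
after link 2: o_2 = (-3.7250, 0.5176, 1.0000)
after link 3: o_3 = (0.1641, -1.2501, 3.5981)

0.164 -1.250 3.598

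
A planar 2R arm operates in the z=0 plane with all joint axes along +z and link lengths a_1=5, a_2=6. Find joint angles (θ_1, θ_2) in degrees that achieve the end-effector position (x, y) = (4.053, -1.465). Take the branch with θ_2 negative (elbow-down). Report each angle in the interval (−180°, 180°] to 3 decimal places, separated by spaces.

60.006 -135.001

cos θ_2 = (18.5730−5²−6²)/(2·5·6) = -0.7071; θ_2 = -135.0008° (elbow-down)
β = atan2(-1.4650,4.0530) = -19.8729°; ψ = atan2(-4.2426,0.7573) = -79.8793°
θ_1 = β − ψ = 60.0063°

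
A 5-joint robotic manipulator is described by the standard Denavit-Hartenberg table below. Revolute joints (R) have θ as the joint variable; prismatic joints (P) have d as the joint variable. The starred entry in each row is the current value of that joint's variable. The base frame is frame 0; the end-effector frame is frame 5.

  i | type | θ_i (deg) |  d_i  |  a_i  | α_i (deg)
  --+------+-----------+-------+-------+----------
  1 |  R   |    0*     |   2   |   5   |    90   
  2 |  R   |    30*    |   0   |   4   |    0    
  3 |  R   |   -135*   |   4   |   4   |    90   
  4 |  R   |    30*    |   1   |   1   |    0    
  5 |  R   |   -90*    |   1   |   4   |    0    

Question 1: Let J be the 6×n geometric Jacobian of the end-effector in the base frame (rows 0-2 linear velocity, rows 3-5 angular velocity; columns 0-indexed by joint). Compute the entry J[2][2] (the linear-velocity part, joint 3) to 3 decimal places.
-3.709

axis z_2 = (0.0000,-1.0000,0.0000); lever o_n−o_2 = (-3.7089,-1.0359,-6.1144)
cross product → J_v[:, 2] = (6.1144,-0.0000,-3.7089)
J_ω[:, 2] = z_2
entry J[2][2] = -3.7089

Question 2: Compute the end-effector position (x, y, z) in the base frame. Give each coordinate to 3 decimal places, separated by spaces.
4.755 -1.036 -2.114

after link 1: o_1 = (5.0000, 0.0000, 2.0000)
after link 2: o_2 = (8.4641, 0.0000, 4.0000)
after link 3: o_3 = (7.4288, -4.0000, 0.1363)
after link 4: o_4 = (6.2388, -4.5000, -0.4414)
after link 5: o_5 = (4.7552, -1.0359, -2.1144)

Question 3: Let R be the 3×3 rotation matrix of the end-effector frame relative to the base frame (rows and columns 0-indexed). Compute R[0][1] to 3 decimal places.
-0.224

End-effector y-axis (col 1 of R) = (-0.2241,-0.5000,-0.8365)
R[0][1] = -0.2241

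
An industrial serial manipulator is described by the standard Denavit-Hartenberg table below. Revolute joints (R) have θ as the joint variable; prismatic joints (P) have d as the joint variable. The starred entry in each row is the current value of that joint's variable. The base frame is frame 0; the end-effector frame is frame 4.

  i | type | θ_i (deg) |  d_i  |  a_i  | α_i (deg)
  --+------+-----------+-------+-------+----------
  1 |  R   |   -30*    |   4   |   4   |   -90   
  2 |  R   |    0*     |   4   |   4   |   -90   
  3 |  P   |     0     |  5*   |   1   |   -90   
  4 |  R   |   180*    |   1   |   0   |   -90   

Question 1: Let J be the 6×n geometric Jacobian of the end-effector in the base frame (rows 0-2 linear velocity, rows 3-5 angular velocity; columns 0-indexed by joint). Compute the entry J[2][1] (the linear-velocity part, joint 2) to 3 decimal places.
-5.000

axis z_1 = (0.5000,0.8660,0.0000); lever o_n−o_1 = (5.8301,0.0981,-5.0000)
cross product → J_v[:, 1] = (-4.3301,2.5000,-5.0000)
J_ω[:, 1] = z_1
entry J[2][1] = -5.0000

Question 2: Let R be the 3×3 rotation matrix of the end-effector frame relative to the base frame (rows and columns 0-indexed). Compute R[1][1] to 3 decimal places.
End-effector y-axis (col 1 of R) = (0.5000,0.8660,0.0000)
R[1][1] = 0.8660

0.866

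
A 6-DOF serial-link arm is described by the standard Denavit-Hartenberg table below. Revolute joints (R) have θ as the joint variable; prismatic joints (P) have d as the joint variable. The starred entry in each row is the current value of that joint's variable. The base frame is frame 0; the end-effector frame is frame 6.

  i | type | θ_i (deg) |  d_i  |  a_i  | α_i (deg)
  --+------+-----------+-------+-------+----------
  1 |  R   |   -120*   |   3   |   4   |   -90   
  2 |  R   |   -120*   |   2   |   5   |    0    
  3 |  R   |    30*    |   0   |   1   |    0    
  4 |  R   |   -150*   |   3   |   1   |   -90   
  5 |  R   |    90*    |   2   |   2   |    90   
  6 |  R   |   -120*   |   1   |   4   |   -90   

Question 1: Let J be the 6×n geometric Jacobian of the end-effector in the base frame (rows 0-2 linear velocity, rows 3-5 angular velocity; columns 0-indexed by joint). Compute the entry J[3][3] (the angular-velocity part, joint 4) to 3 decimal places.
axis z_3 = (0.8660,-0.5000,0.0000); lever o_n−o_3 = (2.4641,-1.7321,-2.4641)
cross product → J_v[:, 3] = (1.2321,2.1340,-0.2679)
J_ω[:, 3] = z_3
entry J[3][3] = 0.8660

0.866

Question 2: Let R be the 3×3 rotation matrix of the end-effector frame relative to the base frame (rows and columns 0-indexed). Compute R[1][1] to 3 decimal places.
End-effector y-axis (col 1 of R) = (-0.2500,-0.4330,0.8660)
R[1][1] = -0.4330

-0.433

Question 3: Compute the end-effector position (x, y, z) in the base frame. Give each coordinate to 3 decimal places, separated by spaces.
after link 1: o_1 = (-2.0000, -3.4641, 3.0000)
after link 2: o_2 = (0.9821, -2.2990, 7.3301)
after link 3: o_3 = (0.9821, -2.2990, 8.3301)
after link 4: o_4 = (3.8301, -3.3660, 7.4641)
after link 5: o_5 = (2.9641, -0.8660, 8.4641)
after link 6: o_6 = (3.4462, -4.0311, 5.8660)

3.446 -4.031 5.866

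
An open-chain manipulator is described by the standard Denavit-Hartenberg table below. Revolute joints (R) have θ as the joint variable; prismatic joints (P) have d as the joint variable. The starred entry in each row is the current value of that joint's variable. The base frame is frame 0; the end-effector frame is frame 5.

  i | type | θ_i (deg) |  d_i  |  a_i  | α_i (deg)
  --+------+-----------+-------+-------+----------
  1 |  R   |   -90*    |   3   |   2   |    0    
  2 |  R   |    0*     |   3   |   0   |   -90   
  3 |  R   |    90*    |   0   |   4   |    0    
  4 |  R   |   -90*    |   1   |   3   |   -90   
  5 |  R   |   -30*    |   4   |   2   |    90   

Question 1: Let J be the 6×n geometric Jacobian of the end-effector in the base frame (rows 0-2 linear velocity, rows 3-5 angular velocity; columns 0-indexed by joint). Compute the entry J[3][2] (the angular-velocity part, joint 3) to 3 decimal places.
1.000

axis z_2 = (1.0000,0.0000,0.0000); lever o_n−o_2 = (2.0000,-4.7321,-8.0000)
cross product → J_v[:, 2] = (-0.0000,8.0000,-4.7321)
J_ω[:, 2] = z_2
entry J[3][2] = 1.0000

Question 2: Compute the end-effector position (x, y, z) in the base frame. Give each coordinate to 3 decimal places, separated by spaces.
2.000 -6.732 -2.000

after link 1: o_1 = (0.0000, -2.0000, 3.0000)
after link 2: o_2 = (0.0000, -2.0000, 6.0000)
after link 3: o_3 = (0.0000, -2.0000, 2.0000)
after link 4: o_4 = (1.0000, -5.0000, 2.0000)
after link 5: o_5 = (2.0000, -6.7321, -2.0000)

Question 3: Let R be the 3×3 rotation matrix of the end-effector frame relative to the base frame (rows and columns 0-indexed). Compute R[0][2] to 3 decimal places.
End-effector z-axis (col 2 of R) = (0.8660,0.5000,0.0000)
R[0][2] = 0.8660

0.866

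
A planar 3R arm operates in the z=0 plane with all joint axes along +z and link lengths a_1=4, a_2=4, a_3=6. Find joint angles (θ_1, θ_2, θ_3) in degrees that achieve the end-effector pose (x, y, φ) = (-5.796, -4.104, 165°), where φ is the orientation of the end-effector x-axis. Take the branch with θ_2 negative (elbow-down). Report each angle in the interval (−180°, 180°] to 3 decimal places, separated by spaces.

wrist centre = target − a_3·(cos φ, sin φ) = (-0.0004, -5.6569)
cos θ_2 = (32.0007−4²−4²)/(2·4·4) = 0.0000; θ_2 = -89.9988° (elbow-down)
β = atan2(-5.6569,-0.0004) = -90.0045°; ψ = atan2(-4.0000,4.0001) = -44.9994°
θ_1 = β − ψ = -45.0051°
θ_3 = φ − θ_1 − θ_2 = -59.9961° (wrapped to (-180°,180°])

-45.005 -89.999 -59.996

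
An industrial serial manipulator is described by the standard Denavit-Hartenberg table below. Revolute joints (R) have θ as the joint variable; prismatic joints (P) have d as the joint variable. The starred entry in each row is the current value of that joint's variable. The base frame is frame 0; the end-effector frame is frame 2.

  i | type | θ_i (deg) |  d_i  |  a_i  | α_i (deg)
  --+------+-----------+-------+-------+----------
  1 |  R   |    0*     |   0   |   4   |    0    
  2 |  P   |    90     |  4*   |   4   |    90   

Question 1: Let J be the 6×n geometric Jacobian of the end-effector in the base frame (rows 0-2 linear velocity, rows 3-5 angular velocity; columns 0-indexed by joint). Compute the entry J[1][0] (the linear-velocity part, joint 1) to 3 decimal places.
axis z_0 = ẑ; lever o_n−o_0 = (4.0000,4.0000,4.0000)
cross product → J_v[:, 0] = (-4.0000,4.0000,0.0000)
J_ω[:, 0] = z_0
entry J[1][0] = 4.0000

4.000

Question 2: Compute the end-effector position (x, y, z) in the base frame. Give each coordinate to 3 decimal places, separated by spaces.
after link 1: o_1 = (4.0000, 0.0000, 0.0000)
after link 2: o_2 = (4.0000, 4.0000, 4.0000)

4.000 4.000 4.000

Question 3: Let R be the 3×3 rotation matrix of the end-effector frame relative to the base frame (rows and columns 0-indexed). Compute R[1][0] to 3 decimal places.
1.000

End-effector x-axis (col 0 of R) = (0.0000,1.0000,0.0000)
R[1][0] = 1.0000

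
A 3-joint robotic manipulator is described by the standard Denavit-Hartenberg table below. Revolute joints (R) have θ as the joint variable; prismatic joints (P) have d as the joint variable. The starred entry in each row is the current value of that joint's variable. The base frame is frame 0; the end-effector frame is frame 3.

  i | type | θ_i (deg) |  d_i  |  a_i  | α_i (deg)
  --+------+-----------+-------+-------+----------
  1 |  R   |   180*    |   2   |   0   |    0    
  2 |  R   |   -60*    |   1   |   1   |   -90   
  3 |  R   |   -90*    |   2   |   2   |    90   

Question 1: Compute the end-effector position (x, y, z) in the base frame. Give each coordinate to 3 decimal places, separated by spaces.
-2.232 -0.134 5.000

after link 1: o_1 = (0.0000, 0.0000, 2.0000)
after link 2: o_2 = (-0.5000, 0.8660, 3.0000)
after link 3: o_3 = (-2.2321, -0.1340, 5.0000)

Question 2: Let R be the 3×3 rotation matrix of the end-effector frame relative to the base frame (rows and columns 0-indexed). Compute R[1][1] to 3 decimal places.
-0.500

End-effector y-axis (col 1 of R) = (-0.8660,-0.5000,0.0000)
R[1][1] = -0.5000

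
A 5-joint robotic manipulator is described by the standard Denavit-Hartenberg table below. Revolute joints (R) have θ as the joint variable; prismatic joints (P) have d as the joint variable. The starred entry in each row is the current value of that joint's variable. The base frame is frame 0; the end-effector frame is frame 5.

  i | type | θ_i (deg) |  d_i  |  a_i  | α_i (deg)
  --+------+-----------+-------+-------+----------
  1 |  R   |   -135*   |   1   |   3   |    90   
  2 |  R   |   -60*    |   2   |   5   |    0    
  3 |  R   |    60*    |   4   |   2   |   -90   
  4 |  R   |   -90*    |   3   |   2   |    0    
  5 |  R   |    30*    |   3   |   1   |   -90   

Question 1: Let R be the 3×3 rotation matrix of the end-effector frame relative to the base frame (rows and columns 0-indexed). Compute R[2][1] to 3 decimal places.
-1.000

End-effector y-axis (col 1 of R) = (0.0000,-0.0000,-1.0000)
R[2][1] = -1.0000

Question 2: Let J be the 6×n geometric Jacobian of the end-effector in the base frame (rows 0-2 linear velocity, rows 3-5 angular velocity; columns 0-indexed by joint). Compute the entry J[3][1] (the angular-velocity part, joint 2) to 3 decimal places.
-0.707

axis z_1 = (-0.7071,0.7071,0.0000); lever o_n−o_1 = (-9.8048,2.7337,1.6699)
cross product → J_v[:, 1] = (1.1808,1.1808,5.0000)
J_ω[:, 1] = z_1
entry J[3][1] = -0.7071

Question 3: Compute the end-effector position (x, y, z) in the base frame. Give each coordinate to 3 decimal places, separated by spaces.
-11.926 0.612 2.670

after link 1: o_1 = (-2.1213, -2.1213, 1.0000)
after link 2: o_2 = (-5.3033, -2.4749, -3.3301)
after link 3: o_3 = (-9.5459, -1.0607, -3.3301)
after link 4: o_4 = (-10.9602, 0.3536, -0.3301)
after link 5: o_5 = (-11.9261, 0.6124, 2.6699)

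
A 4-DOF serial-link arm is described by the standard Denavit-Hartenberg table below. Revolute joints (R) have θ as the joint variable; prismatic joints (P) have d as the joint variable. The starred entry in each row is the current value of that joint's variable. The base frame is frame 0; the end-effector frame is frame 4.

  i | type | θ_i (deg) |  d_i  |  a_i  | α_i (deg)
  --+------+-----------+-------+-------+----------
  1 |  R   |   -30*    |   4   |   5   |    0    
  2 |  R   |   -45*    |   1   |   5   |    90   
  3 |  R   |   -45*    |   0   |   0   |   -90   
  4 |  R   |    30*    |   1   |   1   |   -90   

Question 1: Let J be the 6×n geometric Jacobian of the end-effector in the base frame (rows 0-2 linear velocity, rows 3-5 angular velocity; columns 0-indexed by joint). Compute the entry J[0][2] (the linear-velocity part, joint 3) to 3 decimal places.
axis z_2 = (-0.9659,-0.2588,0.0000); lever o_n−o_2 = (0.8245,-1.1451,0.0947)
cross product → J_v[:, 2] = (-0.0245,0.0915,1.3195)
J_ω[:, 2] = z_2
entry J[0][2] = -0.0245

-0.025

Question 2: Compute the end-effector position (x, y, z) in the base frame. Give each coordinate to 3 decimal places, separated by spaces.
6.449 -8.475 5.095

after link 1: o_1 = (4.3301, -2.5000, 4.0000)
after link 2: o_2 = (5.6242, -7.3296, 5.0000)
after link 3: o_3 = (5.6242, -7.3296, 5.0000)
after link 4: o_4 = (6.4487, -8.4747, 5.0947)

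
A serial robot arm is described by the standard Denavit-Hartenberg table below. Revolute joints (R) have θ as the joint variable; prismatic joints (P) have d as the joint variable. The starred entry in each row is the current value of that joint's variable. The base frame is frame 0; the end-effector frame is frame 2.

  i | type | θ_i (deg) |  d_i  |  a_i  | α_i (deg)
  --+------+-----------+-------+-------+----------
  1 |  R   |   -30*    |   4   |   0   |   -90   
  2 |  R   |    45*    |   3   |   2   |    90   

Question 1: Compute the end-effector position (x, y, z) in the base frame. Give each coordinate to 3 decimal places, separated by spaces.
2.725 1.891 2.586

after link 1: o_1 = (0.0000, 0.0000, 4.0000)
after link 2: o_2 = (2.7247, 1.8910, 2.5858)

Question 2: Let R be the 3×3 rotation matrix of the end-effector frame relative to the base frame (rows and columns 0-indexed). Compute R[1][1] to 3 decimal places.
End-effector y-axis (col 1 of R) = (0.5000,0.8660,0.0000)
R[1][1] = 0.8660

0.866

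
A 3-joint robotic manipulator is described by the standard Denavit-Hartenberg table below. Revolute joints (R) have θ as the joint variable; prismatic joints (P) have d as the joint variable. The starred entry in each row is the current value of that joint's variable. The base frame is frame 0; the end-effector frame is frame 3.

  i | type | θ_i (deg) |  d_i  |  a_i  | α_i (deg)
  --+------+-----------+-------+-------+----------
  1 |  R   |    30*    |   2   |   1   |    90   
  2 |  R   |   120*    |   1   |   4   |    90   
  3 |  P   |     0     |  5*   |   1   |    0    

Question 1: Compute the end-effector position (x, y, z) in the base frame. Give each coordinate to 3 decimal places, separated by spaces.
2.951 0.549 8.830

after link 1: o_1 = (0.8660, 0.5000, 2.0000)
after link 2: o_2 = (-0.3660, -1.3660, 5.4641)
after link 3: o_3 = (2.9510, 0.5490, 8.8301)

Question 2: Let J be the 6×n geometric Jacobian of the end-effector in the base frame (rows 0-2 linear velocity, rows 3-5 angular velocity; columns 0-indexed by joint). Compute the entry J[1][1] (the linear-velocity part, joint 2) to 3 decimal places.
axis z_1 = (0.5000,-0.8660,0.0000); lever o_n−o_1 = (2.0849,0.0490,6.8301)
cross product → J_v[:, 1] = (-5.9151,-3.4151,1.8301)
J_ω[:, 1] = z_1
entry J[1][1] = -3.4151

-3.415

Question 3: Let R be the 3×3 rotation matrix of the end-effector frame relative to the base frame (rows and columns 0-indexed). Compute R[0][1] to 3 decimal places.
End-effector y-axis (col 1 of R) = (0.5000,-0.8660,0.0000)
R[0][1] = 0.5000

0.500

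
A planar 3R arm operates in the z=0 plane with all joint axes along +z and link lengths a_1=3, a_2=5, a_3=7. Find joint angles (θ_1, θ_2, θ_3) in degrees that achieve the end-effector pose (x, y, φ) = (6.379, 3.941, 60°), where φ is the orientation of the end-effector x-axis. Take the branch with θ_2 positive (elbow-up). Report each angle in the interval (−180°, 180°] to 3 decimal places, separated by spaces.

-134.991 134.997 59.995

wrist centre = target − a_3·(cos φ, sin φ) = (2.8790, -2.1212)
cos θ_2 = (12.7880−3²−5²)/(2·3·5) = -0.7071; θ_2 = 134.9967° (elbow-up)
β = atan2(-2.1212,2.8790) = -36.3819°; ψ = atan2(3.5357,-0.5353) = 98.6095°
θ_1 = β − ψ = -134.9913°
θ_3 = φ − θ_1 − θ_2 = 59.9947° (wrapped to (-180°,180°])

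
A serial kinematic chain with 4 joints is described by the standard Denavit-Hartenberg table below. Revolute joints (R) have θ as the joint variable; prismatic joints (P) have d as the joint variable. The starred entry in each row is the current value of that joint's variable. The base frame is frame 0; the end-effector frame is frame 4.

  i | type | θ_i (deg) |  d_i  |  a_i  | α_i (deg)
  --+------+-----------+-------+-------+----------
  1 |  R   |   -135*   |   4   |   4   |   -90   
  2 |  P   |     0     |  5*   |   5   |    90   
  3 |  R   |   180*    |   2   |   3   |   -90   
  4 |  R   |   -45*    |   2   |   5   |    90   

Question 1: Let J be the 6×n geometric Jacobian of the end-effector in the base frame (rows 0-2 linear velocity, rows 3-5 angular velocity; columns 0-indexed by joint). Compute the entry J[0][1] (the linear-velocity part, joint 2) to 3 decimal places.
prismatic axis z_1 = (0.7071,-0.7071,0.0000)
J_v[:, 1] = z_1; J_ω[:, 1] = (0,0,0)
entry J[0][1] = 0.7071

0.707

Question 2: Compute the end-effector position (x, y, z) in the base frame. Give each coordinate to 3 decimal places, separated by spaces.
after link 1: o_1 = (-2.8284, -2.8284, 4.0000)
after link 2: o_2 = (-2.8284, -9.8995, 4.0000)
after link 3: o_3 = (-0.7071, -7.7782, 6.0000)
after link 4: o_4 = (0.3787, -3.8640, 9.5355)

0.379 -3.864 9.536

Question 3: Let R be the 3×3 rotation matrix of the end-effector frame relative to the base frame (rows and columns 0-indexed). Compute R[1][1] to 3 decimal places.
End-effector y-axis (col 1 of R) = (-0.7071,0.7071,0.0000)
R[1][1] = 0.7071

0.707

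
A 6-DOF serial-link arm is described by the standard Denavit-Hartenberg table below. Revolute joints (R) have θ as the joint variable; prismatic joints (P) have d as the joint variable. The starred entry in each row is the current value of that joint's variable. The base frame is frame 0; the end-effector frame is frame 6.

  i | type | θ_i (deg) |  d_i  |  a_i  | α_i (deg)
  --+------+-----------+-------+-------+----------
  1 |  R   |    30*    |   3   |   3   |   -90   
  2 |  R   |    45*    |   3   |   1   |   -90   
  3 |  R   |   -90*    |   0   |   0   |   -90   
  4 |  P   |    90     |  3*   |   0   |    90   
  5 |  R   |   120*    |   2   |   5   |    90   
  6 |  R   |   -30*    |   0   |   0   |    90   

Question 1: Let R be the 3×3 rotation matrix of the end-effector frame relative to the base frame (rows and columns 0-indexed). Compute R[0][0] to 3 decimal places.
End-effector x-axis (col 0 of R) = (0.4441,-0.3209,-0.8365)
R[0][0] = 0.4441

0.444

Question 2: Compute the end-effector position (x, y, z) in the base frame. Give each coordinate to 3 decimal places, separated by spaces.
after link 1: o_1 = (2.5981, 1.5000, 3.0000)
after link 2: o_2 = (1.7104, 4.4516, 2.2929)
after link 3: o_3 = (1.7104, 4.4516, 2.2929)
after link 4: o_4 = (3.5476, 5.5123, 0.1716)
after link 5: o_5 = (3.6683, 7.8914, -4.6581)
after link 6: o_6 = (3.6683, 7.8914, -4.6581)

3.668 7.891 -4.658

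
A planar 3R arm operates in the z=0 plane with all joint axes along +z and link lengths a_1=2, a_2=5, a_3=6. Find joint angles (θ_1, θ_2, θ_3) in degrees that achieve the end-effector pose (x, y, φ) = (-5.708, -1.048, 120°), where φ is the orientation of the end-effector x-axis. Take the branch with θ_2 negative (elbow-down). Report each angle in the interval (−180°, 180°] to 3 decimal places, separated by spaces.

wrist centre = target − a_3·(cos φ, sin φ) = (-2.7080, -6.2442)
cos θ_2 = (46.3227−2²−5²)/(2·2·5) = 0.8661; θ_2 = -29.9874° (elbow-down)
β = atan2(-6.2442,-2.7080) = -113.4457°; ψ = atan2(-2.4990,6.3307) = -21.5417°
θ_1 = β − ψ = -91.9039°
θ_3 = φ − θ_1 − θ_2 = -118.1086° (wrapped to (-180°,180°])

-91.904 -29.987 -118.109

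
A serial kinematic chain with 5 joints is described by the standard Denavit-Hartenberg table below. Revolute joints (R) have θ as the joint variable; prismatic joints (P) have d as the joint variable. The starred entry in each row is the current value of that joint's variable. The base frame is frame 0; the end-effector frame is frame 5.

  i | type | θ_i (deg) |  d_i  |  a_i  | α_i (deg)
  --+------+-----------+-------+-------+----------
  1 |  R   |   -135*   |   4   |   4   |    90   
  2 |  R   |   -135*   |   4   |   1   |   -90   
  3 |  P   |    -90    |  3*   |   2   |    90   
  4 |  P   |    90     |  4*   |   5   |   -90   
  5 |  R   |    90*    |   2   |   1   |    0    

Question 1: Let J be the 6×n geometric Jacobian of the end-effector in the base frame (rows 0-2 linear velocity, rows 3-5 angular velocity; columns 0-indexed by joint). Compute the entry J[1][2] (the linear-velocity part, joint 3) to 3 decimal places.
-0.500

prismatic axis z_2 = (-0.5000,-0.5000,-0.7071)
J_v[:, 2] = z_2; J_ω[:, 2] = (0,0,0)
entry J[1][2] = -0.5000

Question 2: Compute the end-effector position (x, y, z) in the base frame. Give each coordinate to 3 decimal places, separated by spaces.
after link 1: o_1 = (-2.8284, -2.8284, 4.0000)
after link 2: o_2 = (-5.1569, 0.5000, 3.2929)
after link 3: o_3 = (-8.0711, 0.4142, 1.1716)
after link 4: o_4 = (-12.5711, -4.0858, 0.4645)
after link 5: o_5 = (-10.6569, -5.0000, -0.2426)

-10.657 -5.000 -0.243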